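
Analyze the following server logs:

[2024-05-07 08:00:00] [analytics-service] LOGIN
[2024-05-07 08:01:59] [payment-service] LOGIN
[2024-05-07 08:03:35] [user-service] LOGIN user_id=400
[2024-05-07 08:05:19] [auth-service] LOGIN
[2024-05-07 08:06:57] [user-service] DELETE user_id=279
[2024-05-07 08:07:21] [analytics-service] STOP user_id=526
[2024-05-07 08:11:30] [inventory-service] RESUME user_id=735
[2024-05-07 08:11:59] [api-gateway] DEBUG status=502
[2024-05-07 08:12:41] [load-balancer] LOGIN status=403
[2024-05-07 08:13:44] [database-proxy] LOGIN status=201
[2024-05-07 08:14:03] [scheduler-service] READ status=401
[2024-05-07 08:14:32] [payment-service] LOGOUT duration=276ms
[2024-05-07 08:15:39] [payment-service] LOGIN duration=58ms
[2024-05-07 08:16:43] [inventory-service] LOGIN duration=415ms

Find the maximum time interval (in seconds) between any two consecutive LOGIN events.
442

To find the longest gap:

1. Extract all LOGIN events in chronological order
2. Calculate time differences between consecutive events
3. Find the maximum difference
4. Longest gap: 442 seconds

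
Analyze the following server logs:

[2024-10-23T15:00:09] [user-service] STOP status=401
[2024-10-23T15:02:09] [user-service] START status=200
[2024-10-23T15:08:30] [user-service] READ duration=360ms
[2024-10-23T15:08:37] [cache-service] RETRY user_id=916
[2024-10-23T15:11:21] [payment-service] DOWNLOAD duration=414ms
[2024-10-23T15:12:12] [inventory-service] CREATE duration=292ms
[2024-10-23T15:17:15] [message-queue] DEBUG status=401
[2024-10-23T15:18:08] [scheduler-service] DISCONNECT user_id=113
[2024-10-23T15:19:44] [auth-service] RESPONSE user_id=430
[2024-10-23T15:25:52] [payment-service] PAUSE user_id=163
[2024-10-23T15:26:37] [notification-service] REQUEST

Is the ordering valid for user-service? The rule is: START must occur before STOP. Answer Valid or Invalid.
Invalid

To validate ordering:

1. Required order: START → STOP
2. Rule: START must occur before STOP
3. Check actual order of events for user-service
4. Result: Invalid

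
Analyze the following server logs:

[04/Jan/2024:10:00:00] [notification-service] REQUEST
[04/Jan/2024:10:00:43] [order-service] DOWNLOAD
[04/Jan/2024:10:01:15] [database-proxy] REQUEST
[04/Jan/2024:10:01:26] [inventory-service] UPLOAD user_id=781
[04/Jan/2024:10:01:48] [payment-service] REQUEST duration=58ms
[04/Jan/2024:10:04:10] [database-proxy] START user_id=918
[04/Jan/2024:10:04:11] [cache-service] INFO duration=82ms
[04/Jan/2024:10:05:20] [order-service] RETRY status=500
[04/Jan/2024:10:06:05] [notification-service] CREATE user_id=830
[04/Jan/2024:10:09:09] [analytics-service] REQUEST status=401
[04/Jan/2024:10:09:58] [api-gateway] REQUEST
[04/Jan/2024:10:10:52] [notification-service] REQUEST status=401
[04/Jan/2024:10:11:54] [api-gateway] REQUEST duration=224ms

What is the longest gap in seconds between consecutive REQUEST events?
441

To find the longest gap:

1. Extract all REQUEST events in chronological order
2. Calculate time differences between consecutive events
3. Find the maximum difference
4. Longest gap: 441 seconds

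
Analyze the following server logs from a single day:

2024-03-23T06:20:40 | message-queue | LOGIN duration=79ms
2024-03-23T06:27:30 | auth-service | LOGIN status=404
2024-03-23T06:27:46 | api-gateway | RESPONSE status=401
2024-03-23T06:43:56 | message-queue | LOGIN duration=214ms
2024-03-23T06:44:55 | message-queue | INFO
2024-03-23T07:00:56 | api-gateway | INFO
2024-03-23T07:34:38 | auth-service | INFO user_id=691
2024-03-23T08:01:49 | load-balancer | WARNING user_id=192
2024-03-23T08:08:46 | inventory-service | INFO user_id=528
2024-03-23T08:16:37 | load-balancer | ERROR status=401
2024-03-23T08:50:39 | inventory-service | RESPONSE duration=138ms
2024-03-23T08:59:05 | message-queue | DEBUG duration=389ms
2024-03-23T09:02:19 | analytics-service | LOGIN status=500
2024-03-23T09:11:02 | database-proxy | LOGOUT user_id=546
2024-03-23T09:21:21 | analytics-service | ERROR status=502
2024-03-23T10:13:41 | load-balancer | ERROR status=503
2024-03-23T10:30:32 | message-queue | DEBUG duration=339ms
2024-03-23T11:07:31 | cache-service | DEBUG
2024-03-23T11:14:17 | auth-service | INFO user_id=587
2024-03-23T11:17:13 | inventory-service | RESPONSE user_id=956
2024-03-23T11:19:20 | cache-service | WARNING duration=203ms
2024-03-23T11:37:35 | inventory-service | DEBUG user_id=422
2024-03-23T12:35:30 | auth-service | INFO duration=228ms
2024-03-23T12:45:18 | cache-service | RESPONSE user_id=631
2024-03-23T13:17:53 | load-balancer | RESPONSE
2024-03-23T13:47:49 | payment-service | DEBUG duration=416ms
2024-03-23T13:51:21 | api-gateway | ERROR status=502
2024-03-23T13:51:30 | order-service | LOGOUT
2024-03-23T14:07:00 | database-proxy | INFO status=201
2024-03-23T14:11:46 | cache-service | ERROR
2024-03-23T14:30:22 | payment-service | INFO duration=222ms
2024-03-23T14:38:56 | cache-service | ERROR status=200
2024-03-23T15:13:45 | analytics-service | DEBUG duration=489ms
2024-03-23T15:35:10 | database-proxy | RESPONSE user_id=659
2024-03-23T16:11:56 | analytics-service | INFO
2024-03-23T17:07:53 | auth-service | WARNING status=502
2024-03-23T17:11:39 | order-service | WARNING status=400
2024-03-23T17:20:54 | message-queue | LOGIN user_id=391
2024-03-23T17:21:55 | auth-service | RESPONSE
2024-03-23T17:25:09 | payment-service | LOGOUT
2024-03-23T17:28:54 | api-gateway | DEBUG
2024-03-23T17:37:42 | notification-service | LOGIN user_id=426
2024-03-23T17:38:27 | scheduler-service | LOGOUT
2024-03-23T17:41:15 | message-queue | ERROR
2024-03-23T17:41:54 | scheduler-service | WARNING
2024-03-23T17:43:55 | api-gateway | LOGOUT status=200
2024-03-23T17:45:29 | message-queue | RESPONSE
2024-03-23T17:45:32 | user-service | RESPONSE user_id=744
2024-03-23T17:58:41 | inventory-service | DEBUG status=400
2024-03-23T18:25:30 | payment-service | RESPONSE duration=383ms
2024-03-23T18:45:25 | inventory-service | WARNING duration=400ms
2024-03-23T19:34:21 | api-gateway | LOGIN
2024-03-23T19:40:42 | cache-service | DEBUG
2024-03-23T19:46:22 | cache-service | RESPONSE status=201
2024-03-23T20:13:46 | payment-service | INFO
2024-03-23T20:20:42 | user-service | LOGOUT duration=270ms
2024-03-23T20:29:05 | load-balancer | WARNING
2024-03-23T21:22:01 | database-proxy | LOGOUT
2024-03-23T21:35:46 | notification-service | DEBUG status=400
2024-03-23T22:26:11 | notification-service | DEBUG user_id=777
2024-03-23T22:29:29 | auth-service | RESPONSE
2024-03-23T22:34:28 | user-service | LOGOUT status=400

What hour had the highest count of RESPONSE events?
17

To find the peak hour:

1. Group all RESPONSE events by hour
2. Count events in each hour
3. Find hour with maximum count
4. Peak hour: 17 (with 3 events)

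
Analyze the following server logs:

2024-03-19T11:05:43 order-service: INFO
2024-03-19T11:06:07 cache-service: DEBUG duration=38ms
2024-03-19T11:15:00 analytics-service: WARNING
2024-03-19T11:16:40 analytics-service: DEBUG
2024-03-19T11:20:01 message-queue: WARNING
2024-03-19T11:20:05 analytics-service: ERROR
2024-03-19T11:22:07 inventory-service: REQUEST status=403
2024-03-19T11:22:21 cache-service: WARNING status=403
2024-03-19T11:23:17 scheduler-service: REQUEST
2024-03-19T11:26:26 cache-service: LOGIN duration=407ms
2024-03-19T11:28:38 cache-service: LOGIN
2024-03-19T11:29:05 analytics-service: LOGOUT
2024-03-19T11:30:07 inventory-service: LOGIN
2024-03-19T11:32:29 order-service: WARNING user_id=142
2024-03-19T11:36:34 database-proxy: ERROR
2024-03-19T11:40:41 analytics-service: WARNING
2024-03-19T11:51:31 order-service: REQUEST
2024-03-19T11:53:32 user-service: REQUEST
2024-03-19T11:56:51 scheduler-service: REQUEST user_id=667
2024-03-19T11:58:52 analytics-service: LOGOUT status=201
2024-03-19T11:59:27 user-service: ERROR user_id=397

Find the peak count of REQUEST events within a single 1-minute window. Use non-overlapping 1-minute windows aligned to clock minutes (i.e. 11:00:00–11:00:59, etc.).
1

To find the burst window:

1. Divide the log period into non-overlapping 1-minute windows starting at 11:00
2. Count REQUEST events in each window
3. Find the window with maximum count
4. Maximum events in a window: 1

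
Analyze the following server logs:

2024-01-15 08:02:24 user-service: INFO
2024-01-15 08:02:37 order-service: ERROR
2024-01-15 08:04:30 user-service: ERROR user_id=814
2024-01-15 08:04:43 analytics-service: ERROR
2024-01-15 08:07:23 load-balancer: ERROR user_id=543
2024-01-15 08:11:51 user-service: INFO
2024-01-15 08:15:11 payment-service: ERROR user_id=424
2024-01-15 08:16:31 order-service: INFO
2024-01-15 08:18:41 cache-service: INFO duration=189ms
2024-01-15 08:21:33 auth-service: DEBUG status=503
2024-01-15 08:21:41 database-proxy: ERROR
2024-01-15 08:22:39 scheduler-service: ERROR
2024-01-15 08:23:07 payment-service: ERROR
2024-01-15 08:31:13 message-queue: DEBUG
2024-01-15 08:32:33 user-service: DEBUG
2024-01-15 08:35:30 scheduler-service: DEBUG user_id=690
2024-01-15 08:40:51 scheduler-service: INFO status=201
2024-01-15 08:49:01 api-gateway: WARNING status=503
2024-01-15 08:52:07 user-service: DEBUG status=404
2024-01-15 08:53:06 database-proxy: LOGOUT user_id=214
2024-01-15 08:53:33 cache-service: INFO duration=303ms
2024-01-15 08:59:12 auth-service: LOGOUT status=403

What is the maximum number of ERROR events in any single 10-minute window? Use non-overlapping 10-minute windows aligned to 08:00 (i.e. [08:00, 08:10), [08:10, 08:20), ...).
4

To find the burst window:

1. Divide the log period into non-overlapping 10-minute windows starting at 08:00
2. Count ERROR events in each window
3. Find the window with maximum count
4. Maximum events in a window: 4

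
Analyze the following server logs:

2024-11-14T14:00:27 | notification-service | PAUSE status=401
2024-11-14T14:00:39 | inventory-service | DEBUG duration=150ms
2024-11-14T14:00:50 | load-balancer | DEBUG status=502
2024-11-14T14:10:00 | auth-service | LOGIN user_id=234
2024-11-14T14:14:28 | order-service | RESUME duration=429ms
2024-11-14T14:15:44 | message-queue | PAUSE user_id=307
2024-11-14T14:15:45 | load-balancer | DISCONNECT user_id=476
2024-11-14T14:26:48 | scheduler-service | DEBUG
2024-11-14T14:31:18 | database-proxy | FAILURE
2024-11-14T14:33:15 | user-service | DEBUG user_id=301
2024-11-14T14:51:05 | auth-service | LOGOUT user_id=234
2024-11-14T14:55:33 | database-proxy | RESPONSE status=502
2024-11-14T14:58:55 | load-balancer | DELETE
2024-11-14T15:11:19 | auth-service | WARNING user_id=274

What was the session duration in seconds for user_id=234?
2465

To calculate session duration:

1. Find LOGIN event for user_id=234: 2024-11-14T14:10:00
2. Find LOGOUT event for user_id=234: 2024-11-14T14:51:05
3. Session duration: 2024-11-14T14:51:05 - 2024-11-14T14:10:00 = 2465 seconds (41 minutes)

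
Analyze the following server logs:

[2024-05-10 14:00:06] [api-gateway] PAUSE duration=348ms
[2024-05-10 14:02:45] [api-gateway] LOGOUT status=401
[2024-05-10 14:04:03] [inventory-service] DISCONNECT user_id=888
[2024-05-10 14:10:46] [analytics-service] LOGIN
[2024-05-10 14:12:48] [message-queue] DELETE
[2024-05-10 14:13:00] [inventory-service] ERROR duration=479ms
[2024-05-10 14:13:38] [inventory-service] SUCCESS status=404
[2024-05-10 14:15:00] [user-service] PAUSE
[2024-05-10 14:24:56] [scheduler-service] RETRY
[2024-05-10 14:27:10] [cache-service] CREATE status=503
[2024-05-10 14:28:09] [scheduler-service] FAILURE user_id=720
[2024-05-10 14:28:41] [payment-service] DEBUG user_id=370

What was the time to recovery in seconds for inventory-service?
38

To calculate recovery time:

1. Find ERROR event for inventory-service: 2024-05-10 14:13:00
2. Find next SUCCESS event for inventory-service: 2024-05-10 14:13:38
3. Recovery time: 2024-05-10 14:13:38 - 2024-05-10 14:13:00 = 38 seconds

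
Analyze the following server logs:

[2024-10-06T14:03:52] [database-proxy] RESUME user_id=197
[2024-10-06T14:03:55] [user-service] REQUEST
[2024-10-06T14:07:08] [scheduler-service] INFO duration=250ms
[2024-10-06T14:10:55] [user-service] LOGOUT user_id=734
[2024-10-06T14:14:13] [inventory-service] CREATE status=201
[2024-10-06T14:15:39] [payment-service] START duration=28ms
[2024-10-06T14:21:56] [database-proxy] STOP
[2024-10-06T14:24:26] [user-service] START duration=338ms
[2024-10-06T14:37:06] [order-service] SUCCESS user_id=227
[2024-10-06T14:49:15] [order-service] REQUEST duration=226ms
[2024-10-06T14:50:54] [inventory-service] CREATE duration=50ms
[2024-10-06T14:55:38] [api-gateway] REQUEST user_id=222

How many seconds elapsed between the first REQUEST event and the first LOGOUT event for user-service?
420

To find the time between events:

1. Locate the first REQUEST event for user-service: 2024-10-06T14:03:55
2. Locate the first LOGOUT event for user-service: 2024-10-06T14:10:55
3. Calculate the difference: 2024-10-06T14:10:55 - 2024-10-06T14:03:55 = 420 seconds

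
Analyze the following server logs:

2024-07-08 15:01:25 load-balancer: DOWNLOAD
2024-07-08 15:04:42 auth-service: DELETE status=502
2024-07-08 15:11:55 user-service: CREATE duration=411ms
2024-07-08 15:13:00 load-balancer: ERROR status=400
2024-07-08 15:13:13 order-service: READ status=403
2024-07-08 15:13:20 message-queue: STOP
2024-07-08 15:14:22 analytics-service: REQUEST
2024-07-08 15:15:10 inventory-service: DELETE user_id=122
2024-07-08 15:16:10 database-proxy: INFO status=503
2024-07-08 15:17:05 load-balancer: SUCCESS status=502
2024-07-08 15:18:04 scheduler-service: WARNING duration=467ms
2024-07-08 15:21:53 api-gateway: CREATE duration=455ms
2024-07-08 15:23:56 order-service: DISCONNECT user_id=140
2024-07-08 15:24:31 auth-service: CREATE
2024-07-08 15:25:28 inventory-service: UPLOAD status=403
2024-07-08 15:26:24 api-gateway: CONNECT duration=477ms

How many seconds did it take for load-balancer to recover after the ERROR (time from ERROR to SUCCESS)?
245

To calculate recovery time:

1. Find ERROR event for load-balancer: 2024-07-08 15:13:00
2. Find next SUCCESS event for load-balancer: 2024-07-08 15:17:05
3. Recovery time: 2024-07-08 15:17:05 - 2024-07-08 15:13:00 = 245 seconds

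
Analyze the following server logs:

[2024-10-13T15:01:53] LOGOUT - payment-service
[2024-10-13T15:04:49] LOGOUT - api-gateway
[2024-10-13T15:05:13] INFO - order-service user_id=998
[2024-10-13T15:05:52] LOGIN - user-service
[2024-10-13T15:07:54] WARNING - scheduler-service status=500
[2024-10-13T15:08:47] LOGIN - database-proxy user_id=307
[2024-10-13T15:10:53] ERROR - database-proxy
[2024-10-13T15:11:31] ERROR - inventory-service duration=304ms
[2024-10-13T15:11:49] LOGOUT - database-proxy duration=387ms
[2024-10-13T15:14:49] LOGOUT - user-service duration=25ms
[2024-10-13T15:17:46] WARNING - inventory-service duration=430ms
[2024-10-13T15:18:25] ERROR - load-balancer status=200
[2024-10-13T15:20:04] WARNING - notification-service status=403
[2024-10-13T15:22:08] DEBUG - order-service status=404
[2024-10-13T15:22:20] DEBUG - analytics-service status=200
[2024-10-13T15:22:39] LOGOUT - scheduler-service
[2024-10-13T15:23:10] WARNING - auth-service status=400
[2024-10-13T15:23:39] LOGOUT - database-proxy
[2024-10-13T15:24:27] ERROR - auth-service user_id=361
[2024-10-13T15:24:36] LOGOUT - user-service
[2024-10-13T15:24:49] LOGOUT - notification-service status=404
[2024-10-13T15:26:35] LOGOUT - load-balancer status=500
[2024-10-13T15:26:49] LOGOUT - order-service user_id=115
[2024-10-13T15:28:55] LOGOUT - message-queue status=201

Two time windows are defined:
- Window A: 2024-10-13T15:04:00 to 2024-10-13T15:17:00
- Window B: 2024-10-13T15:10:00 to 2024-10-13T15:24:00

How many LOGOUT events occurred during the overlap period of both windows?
2

To find overlap events:

1. Window A: 2024-10-13T15:04:00 to 2024-10-13T15:17:00
2. Window B: 2024-10-13T15:10:00 to 2024-10-13T15:24:00
3. Overlap period: 2024-10-13T15:10:00 to 2024-10-13T15:17:00
4. Count LOGOUT events in overlap: 2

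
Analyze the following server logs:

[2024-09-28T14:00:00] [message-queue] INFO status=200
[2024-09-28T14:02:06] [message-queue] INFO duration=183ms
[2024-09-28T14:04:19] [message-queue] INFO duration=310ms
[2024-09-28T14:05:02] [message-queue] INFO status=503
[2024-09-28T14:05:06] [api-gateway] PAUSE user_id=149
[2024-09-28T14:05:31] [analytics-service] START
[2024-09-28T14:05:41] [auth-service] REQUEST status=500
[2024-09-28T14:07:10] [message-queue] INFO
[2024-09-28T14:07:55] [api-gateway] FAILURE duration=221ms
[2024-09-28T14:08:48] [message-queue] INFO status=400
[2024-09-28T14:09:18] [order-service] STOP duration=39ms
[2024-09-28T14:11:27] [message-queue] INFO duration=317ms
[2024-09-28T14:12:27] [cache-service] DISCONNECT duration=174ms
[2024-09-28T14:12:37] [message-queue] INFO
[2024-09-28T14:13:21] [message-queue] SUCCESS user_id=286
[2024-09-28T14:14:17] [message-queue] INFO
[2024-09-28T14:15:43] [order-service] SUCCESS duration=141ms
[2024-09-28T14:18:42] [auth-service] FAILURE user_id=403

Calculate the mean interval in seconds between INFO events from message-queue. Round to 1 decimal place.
107.1

To calculate average interval:

1. Find all INFO events for message-queue in order
2. Calculate time gaps between consecutive events
3. Compute mean of gaps: 857 / 8 = 107.1 seconds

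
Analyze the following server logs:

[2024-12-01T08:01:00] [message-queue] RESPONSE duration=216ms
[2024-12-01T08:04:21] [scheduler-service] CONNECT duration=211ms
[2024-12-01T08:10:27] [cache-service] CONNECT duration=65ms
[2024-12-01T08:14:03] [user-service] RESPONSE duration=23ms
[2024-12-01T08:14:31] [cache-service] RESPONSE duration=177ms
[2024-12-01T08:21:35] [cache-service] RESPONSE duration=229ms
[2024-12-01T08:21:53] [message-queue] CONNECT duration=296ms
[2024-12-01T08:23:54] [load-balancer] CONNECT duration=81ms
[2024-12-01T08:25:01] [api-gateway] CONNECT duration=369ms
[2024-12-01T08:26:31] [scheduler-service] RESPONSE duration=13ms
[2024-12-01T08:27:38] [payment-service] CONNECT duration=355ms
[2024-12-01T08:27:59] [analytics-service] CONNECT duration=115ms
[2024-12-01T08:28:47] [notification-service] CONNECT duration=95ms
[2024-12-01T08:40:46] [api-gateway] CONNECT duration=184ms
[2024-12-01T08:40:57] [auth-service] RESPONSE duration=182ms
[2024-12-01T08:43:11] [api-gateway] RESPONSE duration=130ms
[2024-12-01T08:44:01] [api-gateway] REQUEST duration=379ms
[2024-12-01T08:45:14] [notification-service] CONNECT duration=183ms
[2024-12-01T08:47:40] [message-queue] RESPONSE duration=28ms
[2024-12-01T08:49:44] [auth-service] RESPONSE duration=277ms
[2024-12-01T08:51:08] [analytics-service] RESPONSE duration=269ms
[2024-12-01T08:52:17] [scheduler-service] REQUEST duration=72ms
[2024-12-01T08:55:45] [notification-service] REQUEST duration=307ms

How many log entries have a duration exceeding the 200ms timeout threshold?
10

To count timeouts:

1. Threshold: 200ms
2. Extract duration from each log entry
3. Count entries where duration > 200
4. Timeout count: 10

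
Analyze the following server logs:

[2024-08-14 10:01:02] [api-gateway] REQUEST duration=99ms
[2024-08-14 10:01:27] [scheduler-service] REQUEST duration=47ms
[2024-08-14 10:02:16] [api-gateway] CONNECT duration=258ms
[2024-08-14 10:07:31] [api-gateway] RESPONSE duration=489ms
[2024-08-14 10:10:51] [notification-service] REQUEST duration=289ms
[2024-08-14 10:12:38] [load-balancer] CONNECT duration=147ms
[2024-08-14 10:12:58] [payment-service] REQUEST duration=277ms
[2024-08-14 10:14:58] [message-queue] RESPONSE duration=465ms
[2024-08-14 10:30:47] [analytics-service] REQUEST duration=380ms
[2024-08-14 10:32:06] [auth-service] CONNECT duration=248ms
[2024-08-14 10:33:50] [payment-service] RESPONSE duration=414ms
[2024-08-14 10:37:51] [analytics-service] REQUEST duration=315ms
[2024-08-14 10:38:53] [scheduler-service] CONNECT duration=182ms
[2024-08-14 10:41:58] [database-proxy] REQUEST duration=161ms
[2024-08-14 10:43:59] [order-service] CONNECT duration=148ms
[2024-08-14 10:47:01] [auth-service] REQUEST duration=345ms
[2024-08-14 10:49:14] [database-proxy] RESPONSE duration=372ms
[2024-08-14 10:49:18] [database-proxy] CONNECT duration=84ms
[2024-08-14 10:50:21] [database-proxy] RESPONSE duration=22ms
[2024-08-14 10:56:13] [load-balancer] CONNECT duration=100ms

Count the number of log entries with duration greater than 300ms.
7

To count timeouts:

1. Threshold: 300ms
2. Extract duration from each log entry
3. Count entries where duration > 300
4. Timeout count: 7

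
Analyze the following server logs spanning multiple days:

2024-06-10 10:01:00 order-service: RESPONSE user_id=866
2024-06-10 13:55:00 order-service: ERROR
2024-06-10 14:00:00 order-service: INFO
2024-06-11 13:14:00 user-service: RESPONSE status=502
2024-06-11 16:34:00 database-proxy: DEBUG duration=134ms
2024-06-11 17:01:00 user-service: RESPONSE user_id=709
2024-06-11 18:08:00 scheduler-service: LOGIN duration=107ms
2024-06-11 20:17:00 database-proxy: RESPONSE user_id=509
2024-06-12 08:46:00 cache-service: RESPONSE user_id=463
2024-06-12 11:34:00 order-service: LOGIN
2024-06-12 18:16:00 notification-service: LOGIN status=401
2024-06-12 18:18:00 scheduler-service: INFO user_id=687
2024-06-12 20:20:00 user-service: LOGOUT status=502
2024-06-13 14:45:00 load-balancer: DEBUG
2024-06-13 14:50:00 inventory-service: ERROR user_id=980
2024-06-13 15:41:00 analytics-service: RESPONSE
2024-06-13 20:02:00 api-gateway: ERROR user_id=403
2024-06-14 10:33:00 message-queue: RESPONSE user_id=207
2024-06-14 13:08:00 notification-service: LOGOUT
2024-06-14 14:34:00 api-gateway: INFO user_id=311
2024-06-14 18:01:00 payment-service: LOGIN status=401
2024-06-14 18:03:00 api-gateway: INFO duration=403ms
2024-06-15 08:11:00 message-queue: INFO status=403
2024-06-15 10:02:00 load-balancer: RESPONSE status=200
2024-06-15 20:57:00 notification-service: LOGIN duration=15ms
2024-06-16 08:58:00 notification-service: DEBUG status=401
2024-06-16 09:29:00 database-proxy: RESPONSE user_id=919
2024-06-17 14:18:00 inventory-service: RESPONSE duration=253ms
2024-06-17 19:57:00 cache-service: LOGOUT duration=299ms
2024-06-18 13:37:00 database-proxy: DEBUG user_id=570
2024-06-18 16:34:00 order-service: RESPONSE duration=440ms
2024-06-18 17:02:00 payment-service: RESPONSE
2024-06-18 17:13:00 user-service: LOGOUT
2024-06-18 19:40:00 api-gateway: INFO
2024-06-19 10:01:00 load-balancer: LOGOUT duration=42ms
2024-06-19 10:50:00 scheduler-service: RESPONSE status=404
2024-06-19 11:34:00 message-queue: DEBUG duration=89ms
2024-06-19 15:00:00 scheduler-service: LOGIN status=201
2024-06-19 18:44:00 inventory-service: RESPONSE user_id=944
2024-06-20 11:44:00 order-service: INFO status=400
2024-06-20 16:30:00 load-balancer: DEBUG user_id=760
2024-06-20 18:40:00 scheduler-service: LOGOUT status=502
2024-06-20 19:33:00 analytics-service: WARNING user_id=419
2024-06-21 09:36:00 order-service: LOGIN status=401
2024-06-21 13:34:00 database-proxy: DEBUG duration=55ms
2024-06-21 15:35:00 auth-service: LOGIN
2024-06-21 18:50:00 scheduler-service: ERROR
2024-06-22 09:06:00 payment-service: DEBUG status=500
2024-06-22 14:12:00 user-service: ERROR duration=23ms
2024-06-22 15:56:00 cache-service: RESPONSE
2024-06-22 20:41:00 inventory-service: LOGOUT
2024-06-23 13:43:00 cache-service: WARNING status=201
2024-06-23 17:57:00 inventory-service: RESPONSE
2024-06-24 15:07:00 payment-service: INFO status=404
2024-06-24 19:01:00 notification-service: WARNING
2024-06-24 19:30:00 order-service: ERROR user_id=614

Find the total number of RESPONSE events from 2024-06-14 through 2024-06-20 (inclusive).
8

To filter by date range:

1. Date range: 2024-06-14 through 2024-06-20, both dates inclusive
2. Filter for RESPONSE events whose date falls in this range
3. Count matching events: 8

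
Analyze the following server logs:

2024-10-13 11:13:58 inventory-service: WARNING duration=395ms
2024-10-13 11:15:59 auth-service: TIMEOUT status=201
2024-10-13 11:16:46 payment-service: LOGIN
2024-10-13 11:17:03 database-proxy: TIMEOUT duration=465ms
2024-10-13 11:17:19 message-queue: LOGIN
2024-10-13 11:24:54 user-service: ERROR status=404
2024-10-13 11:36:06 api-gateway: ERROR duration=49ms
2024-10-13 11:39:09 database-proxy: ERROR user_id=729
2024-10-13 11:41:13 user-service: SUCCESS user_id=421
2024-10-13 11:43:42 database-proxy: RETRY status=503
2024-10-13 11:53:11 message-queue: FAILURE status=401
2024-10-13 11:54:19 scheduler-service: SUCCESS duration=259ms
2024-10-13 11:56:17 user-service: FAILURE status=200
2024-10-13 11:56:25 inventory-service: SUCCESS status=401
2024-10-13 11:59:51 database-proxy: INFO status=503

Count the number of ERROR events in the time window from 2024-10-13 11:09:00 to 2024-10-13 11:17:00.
0

To count events in the time window:

1. Window boundaries: 2024-10-13 11:09:00 to 2024-10-13 11:17:00
2. Filter for ERROR events within this window
3. Count matching events: 0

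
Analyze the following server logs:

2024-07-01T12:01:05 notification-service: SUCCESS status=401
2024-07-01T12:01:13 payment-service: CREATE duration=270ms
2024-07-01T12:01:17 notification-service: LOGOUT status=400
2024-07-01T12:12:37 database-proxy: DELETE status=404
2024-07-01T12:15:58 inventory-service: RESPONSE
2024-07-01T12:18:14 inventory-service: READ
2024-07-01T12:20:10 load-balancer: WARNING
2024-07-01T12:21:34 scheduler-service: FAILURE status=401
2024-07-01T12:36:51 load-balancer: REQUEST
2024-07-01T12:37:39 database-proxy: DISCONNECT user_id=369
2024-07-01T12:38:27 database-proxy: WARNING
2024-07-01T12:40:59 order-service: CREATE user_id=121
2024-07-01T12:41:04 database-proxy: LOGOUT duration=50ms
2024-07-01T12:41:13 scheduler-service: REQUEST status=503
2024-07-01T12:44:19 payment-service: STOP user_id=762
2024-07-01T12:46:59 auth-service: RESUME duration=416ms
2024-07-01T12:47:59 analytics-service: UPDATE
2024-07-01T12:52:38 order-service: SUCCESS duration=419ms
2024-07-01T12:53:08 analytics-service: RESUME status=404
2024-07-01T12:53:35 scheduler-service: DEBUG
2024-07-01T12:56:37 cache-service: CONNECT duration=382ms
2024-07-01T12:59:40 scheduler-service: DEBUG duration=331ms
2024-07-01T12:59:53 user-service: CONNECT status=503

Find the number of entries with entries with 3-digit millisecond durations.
5

To find matching entries:

1. Pattern to match: entries with 3-digit millisecond durations
2. Scan each log entry for the pattern
3. Count matches: 5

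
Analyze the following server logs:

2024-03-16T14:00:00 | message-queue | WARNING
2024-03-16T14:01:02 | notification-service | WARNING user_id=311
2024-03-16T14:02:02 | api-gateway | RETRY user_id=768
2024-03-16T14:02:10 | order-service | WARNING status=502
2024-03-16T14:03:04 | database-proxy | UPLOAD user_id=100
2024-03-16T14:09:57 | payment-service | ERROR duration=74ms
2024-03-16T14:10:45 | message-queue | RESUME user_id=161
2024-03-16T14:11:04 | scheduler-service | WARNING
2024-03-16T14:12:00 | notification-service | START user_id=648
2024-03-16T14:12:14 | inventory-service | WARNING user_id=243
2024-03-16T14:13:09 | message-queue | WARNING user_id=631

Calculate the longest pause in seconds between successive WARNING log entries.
534

To find the longest gap:

1. Extract all WARNING events in chronological order
2. Calculate time differences between consecutive events
3. Find the maximum difference
4. Longest gap: 534 seconds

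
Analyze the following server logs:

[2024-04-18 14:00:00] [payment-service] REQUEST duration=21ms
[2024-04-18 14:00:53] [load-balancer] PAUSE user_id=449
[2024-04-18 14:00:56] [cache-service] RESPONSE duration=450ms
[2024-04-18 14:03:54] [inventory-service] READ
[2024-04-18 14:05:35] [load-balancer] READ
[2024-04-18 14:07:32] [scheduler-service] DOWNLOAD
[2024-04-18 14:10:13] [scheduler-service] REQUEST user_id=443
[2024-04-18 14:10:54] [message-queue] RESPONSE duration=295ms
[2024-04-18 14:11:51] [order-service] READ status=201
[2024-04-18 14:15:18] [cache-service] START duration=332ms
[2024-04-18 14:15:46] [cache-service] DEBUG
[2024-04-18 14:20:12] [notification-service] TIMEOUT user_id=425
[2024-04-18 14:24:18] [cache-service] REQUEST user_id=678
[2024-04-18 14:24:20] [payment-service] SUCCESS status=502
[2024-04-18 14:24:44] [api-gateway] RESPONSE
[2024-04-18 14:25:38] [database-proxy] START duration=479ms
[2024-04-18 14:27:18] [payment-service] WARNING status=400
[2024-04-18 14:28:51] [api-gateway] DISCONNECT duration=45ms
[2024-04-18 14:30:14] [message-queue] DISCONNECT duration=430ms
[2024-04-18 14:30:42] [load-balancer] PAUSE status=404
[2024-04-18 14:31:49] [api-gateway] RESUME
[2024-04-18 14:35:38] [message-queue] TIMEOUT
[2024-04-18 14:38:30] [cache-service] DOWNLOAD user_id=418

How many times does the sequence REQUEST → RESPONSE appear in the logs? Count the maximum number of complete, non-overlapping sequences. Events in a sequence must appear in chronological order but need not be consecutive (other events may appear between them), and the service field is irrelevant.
3

To count sequences:

1. Look for pattern: REQUEST → RESPONSE
2. Greedily scan the log in chronological order, matching each sequence element in turn (ignoring service)
3. Each time the full pattern completes, increment the count and restart matching from the next event
4. Complete non-overlapping sequences found: 3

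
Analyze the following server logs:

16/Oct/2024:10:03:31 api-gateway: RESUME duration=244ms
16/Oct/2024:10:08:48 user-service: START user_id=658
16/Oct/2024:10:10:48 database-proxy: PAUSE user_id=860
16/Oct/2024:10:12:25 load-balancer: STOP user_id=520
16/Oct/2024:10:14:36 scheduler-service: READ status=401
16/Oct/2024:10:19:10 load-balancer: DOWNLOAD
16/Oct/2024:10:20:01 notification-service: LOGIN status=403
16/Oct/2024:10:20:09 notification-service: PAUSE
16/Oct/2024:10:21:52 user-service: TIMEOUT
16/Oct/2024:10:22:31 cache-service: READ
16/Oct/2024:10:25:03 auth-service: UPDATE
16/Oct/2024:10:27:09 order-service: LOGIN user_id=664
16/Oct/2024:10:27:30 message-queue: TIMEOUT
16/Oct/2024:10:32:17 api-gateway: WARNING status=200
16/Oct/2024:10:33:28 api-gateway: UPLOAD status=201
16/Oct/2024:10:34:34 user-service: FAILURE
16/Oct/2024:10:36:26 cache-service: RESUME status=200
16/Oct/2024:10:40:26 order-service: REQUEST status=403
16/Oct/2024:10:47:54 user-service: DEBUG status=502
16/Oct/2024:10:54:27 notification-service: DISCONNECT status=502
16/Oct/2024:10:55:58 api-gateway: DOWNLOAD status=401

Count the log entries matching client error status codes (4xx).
4

To find matching entries:

1. Pattern to match: client error status codes (4xx)
2. Scan each log entry for the pattern
3. Count matches: 4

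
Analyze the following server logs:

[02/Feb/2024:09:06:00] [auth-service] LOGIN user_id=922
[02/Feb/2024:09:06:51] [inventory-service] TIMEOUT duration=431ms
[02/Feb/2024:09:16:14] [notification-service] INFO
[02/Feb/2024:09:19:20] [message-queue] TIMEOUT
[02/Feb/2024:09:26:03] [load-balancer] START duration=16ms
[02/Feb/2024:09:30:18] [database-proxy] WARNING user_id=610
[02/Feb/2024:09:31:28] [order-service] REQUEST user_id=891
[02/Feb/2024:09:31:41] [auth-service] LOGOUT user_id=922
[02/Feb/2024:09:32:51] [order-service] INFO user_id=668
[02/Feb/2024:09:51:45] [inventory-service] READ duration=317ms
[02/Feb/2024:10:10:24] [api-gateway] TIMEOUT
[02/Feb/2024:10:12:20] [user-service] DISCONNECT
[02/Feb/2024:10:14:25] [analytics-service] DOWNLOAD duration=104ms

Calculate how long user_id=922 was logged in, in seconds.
1541

To calculate session duration:

1. Find LOGIN event for user_id=922: 02/Feb/2024:09:06:00
2. Find LOGOUT event for user_id=922: 02/Feb/2024:09:31:41
3. Session duration: 02/Feb/2024:09:31:41 - 02/Feb/2024:09:06:00 = 1541 seconds (25 minutes)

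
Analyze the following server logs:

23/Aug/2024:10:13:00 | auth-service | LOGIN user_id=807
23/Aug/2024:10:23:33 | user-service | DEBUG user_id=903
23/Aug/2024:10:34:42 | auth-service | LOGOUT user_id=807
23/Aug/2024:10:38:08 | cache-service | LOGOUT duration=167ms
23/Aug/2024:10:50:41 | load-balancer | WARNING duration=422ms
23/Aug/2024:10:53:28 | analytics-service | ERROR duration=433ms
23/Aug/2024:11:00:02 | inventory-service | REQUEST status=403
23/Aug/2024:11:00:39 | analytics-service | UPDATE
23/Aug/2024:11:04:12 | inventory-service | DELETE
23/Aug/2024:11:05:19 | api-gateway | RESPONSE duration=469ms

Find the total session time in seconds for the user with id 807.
1302

To calculate session duration:

1. Find LOGIN event for user_id=807: 23/Aug/2024:10:13:00
2. Find LOGOUT event for user_id=807: 23/Aug/2024:10:34:42
3. Session duration: 23/Aug/2024:10:34:42 - 23/Aug/2024:10:13:00 = 1302 seconds (21 minutes)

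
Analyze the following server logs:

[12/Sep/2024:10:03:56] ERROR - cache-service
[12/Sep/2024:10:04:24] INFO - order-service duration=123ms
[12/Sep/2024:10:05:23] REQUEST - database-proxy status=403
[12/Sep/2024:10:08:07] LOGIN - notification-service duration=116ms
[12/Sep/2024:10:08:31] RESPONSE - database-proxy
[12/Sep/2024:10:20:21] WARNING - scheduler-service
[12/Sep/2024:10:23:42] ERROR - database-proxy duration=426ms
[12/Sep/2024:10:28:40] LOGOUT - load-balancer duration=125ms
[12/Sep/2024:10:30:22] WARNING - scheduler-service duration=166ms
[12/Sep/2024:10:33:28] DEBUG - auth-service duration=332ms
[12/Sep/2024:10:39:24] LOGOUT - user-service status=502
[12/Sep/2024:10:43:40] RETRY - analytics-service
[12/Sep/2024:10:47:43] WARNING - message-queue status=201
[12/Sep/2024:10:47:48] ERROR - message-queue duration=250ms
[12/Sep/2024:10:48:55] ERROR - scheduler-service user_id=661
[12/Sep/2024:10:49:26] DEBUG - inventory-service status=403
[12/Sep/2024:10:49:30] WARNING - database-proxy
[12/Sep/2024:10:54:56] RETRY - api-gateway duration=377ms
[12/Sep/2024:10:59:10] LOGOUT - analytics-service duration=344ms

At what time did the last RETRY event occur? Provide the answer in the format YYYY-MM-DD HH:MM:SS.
2024-09-12 10:54:56

To find the last event:

1. Filter for all RETRY events
2. Sort by timestamp
3. Select the last one
4. Timestamp: 2024-09-12 10:54:56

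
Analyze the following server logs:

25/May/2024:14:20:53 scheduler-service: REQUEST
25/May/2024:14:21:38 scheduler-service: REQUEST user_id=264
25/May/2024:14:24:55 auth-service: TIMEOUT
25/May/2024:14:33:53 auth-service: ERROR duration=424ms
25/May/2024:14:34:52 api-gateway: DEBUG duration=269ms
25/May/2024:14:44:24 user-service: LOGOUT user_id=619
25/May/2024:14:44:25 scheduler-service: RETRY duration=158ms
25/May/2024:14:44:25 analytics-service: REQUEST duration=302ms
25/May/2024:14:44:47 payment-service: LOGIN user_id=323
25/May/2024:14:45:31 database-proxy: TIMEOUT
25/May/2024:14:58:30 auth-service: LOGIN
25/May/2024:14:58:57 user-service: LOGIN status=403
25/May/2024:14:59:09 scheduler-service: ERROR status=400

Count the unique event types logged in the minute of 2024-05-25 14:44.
4

To count unique event types:

1. Filter events in the minute starting at 2024-05-25 14:44
2. Extract event types from matching entries
3. Count unique types: 4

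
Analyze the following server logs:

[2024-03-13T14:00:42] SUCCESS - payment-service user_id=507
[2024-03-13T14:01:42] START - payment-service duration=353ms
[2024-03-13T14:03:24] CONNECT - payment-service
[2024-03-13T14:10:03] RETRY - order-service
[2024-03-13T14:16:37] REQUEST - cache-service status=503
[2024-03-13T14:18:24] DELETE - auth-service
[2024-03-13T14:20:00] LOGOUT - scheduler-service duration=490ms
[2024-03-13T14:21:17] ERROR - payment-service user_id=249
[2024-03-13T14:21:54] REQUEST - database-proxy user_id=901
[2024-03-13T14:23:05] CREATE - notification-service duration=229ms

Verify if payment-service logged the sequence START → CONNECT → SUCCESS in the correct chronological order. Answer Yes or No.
No

To verify sequence order:

1. Find all events in sequence START → CONNECT → SUCCESS for payment-service
2. Extract their timestamps
3. Check if timestamps are in ascending order
4. Result: No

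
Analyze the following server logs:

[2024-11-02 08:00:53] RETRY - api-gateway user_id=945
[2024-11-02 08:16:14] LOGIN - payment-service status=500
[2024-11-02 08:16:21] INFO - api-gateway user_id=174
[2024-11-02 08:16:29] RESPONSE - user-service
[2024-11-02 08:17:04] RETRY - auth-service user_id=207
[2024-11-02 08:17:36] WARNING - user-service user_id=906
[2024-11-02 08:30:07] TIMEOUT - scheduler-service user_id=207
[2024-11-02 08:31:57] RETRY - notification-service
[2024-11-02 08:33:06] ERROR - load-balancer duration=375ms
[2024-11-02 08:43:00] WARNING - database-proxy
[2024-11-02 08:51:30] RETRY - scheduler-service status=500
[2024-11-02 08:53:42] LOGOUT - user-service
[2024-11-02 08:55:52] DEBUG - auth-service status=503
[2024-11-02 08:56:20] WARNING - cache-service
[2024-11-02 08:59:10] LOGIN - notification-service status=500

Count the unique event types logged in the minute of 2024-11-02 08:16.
3

To count unique event types:

1. Filter events in the minute starting at 2024-11-02 08:16
2. Extract event types from matching entries
3. Count unique types: 3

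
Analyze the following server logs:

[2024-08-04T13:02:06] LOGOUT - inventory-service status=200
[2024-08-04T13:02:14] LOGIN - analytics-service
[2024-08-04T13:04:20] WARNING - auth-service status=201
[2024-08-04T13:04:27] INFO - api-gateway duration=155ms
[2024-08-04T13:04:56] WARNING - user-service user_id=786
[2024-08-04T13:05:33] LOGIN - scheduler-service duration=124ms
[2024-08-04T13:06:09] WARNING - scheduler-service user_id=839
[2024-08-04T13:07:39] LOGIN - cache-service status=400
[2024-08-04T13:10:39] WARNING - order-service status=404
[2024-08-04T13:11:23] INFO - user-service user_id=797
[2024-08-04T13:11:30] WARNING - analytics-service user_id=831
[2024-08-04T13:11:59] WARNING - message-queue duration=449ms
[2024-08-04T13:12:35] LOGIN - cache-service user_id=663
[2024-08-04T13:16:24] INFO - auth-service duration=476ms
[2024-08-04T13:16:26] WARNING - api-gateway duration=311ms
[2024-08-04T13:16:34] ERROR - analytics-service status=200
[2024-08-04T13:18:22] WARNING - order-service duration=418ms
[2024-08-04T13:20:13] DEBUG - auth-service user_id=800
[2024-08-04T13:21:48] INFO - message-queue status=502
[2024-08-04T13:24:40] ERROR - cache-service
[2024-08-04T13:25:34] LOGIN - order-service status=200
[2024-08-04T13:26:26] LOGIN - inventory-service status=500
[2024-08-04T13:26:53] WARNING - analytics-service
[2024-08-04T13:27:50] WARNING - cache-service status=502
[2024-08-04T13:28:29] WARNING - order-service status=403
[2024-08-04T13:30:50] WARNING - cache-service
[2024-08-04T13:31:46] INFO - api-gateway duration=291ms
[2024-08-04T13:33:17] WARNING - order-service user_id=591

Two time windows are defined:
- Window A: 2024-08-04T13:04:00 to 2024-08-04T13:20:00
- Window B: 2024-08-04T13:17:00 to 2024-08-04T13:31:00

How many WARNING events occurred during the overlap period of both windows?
1

To find overlap events:

1. Window A: 2024-08-04T13:04:00 to 2024-08-04T13:20:00
2. Window B: 2024-08-04T13:17:00 to 2024-08-04T13:31:00
3. Overlap period: 2024-08-04T13:17:00 to 2024-08-04T13:20:00
4. Count WARNING events in overlap: 1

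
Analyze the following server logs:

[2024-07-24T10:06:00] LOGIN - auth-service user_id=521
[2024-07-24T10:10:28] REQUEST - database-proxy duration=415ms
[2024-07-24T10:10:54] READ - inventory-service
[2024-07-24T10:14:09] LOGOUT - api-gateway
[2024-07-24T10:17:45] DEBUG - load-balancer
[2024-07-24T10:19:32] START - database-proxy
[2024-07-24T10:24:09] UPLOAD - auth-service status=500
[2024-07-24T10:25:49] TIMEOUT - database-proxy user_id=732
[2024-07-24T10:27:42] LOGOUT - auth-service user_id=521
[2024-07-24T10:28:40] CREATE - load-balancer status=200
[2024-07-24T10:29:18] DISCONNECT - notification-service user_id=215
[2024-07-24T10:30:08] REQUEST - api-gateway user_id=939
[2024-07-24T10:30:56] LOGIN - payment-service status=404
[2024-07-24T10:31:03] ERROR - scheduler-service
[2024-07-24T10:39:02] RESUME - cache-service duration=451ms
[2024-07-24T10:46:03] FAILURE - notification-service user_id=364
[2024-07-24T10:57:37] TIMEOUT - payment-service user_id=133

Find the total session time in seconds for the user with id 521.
1302

To calculate session duration:

1. Find LOGIN event for user_id=521: 2024-07-24T10:06:00
2. Find LOGOUT event for user_id=521: 2024-07-24T10:27:42
3. Session duration: 2024-07-24T10:27:42 - 2024-07-24T10:06:00 = 1302 seconds (21 minutes)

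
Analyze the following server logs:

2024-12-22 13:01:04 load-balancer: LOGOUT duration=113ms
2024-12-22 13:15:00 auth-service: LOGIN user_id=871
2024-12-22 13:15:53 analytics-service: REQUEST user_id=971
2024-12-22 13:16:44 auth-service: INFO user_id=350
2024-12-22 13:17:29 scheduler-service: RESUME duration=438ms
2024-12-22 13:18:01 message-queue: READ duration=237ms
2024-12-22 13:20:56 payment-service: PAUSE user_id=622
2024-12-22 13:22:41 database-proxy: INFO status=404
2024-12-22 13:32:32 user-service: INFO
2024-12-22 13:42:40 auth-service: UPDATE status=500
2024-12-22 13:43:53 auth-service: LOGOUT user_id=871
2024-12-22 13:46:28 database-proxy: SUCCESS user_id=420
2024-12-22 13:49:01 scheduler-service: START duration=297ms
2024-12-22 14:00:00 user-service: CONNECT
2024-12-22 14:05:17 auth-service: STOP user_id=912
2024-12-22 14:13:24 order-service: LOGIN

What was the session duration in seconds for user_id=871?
1733

To calculate session duration:

1. Find LOGIN event for user_id=871: 2024-12-22 13:15:00
2. Find LOGOUT event for user_id=871: 2024-12-22 13:43:53
3. Session duration: 2024-12-22 13:43:53 - 2024-12-22 13:15:00 = 1733 seconds (28 minutes)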